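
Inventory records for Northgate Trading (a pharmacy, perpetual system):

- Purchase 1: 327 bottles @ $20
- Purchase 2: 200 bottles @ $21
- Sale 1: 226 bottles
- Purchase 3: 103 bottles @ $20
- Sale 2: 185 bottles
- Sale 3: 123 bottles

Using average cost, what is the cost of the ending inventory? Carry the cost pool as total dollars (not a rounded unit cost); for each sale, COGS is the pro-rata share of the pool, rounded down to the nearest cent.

Ending inventory = $1,947.15

After Purchase 1: 327 on hand, pool $6,540.00 (≈ $20.0000 each)
After Purchase 2: 527 on hand, pool $10,740.00 (≈ $20.3795 each)
Sale 1, sell 226: 226/527 × $10,740.00 → $4,605.76
After Purchase 3: 404 on hand, pool $8,194.24 (≈ $20.2828 each)
Sale 2, sell 185: 185/404 × $8,194.24 → $3,752.31
Sale 3, sell 123: 123/219 × $4,441.93 → $2,494.78
Total COGS = $4,605.76 + $3,752.31 + $2,494.78 = $10,852.85
Ending inventory (cost pool remaining) = $1,947.15
Check: goods available $12,800.00 = COGS $10,852.85 + ending $1,947.15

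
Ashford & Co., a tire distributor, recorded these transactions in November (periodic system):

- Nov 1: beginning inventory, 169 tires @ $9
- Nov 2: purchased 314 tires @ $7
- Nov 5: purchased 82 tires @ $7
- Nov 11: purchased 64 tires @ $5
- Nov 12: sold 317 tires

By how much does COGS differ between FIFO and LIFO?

FIFO COGS: 169 @ $9 + 148 @ $7 = $2,557
LIFO COGS: 64 @ $5 + 82 @ $7 + 171 @ $7 = $2,091
Difference = |$2,557 − $2,091| = $466

$466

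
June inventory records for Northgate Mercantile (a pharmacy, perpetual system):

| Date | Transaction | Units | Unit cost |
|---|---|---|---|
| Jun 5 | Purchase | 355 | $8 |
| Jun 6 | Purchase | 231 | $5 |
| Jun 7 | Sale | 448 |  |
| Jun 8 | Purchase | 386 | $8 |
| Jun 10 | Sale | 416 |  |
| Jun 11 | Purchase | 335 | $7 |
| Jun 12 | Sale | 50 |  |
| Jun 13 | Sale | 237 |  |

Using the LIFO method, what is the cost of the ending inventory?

Ending inventory = $1,200

Jun 7, 448 sold [LIFO — newest first]: 231 @ $5 + 217 @ $8 = $2,891
Jun 10, 416 sold [LIFO — newest first]: 386 @ $8 + 30 @ $8 = $3,328
Jun 12, 50 sold [LIFO — newest first]: 50 @ $7 = $350
Jun 13, 237 sold [LIFO — newest first]: 237 @ $7 = $1,659
Total COGS = $2,891 + $3,328 + $350 + $1,659 = $8,228
Ending inventory: 108 @ $8 + 48 @ $7 = $1,200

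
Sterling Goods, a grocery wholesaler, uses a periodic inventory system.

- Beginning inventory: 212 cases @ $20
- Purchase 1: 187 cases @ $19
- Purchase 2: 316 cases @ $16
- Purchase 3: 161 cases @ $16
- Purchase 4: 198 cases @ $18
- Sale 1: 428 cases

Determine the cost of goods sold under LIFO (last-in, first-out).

Sale 1 (428) [LIFO — newest first]: 198 @ $18 + 161 @ $16 + 69 @ $16 = $7,244
Ending inventory: 212 @ $20 + 187 @ $19 + 247 @ $16 = $11,745

COGS = $7,244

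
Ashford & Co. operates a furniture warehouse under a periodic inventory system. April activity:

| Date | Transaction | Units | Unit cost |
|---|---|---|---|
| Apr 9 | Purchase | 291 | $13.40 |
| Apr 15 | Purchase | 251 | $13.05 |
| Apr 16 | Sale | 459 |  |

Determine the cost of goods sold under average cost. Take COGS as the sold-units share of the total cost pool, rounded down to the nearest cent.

COGS = $6,076.20

Apr 16, sell 459: 459/542 × $7,174.95 → $6,076.20
Ending inventory (cost pool remaining) = $1,098.75
Check: goods available $7,174.95 = COGS $6,076.20 + ending $1,098.75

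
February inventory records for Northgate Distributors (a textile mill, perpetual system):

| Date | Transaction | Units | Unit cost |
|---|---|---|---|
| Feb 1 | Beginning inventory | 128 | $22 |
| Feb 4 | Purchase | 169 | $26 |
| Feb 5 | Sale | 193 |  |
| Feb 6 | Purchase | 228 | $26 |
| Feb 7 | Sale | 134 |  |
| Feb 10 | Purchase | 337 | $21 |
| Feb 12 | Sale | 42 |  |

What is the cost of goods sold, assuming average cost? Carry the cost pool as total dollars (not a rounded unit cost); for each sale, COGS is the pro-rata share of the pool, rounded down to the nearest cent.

After Feb 1: 128 on hand, pool $2,816.00 (≈ $22.0000 each)
After Feb 4: 297 on hand, pool $7,210.00 (≈ $24.2761 each)
Feb 5, sell 193: 193/297 × $7,210.00 → $4,685.28
After Feb 6: 332 on hand, pool $8,452.72 (≈ $25.4600 each)
Feb 7, sell 134: 134/332 × $8,452.72 → $3,411.64
After Feb 10: 535 on hand, pool $12,118.08 (≈ $22.6506 each)
Feb 12, sell 42: 42/535 × $12,118.08 → $951.32
Total COGS = $4,685.28 + $3,411.64 + $951.32 = $9,048.24
Ending inventory (cost pool remaining) = $11,166.76
Check: goods available $20,215.00 = COGS $9,048.24 + ending $11,166.76

COGS = $9,048.24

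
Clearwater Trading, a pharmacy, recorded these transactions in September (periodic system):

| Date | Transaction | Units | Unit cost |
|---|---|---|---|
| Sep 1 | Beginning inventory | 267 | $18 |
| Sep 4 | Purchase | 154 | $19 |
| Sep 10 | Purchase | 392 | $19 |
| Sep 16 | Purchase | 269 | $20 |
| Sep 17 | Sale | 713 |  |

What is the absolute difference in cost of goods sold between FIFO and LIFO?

$536

FIFO COGS: 267 @ $18 + 154 @ $19 + 292 @ $19 = $13,280
LIFO COGS: 269 @ $20 + 392 @ $19 + 52 @ $19 = $13,816
Difference = |$13,280 − $13,816| = $536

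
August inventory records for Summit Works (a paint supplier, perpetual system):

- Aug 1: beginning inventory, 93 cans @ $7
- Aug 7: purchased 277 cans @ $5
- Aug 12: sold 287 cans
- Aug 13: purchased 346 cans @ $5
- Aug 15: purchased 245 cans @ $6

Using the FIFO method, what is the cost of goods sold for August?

COGS = $1,621

Aug 12, 287 sold [FIFO — oldest first]: 93 @ $7 + 194 @ $5 = $1,621
Ending inventory: 83 @ $5 + 346 @ $5 + 245 @ $6 = $3,615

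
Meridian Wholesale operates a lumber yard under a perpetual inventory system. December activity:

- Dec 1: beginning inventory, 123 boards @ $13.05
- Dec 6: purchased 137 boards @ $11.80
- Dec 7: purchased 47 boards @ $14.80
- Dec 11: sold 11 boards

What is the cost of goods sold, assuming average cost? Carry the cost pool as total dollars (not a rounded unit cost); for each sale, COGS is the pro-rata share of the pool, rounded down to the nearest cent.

After Dec 1: 123 on hand, pool $1,605.15 (≈ $13.0500 each)
After Dec 6: 260 on hand, pool $3,221.75 (≈ $12.3913 each)
After Dec 7: 307 on hand, pool $3,917.35 (≈ $12.7601 each)
Dec 11, sell 11: 11/307 × $3,917.35 → $140.36
Ending inventory (cost pool remaining) = $3,776.99

COGS = $140.36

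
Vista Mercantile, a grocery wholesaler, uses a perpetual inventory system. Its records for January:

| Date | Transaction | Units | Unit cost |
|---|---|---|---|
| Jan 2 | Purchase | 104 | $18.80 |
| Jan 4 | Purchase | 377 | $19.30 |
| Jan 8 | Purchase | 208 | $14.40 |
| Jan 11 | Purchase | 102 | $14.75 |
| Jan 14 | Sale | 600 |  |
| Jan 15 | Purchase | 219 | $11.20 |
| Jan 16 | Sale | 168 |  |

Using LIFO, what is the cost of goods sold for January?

Jan 14, 600 sold [LIFO — newest first]: 102 @ $14.75 + 208 @ $14.40 + 290 @ $19.30 = $10,096.70
Jan 16, 168 sold [LIFO — newest first]: 168 @ $11.20 = $1,881.60
Total COGS = $10,096.70 + $1,881.60 = $11,978.30
Ending inventory: 104 @ $18.80 + 87 @ $19.30 + 51 @ $11.20 = $4,205.50
Check: goods available $16,183.80 = COGS $11,978.30 + ending $4,205.50

COGS = $11,978.30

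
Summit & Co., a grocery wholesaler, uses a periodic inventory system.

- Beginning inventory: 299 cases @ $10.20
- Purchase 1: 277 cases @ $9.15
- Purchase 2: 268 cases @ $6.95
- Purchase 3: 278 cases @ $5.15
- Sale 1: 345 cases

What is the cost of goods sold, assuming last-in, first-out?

Sale 1 (345) [LIFO — newest first]: 278 @ $5.15 + 67 @ $6.95 = $1,897.35
Ending inventory: 299 @ $10.20 + 277 @ $9.15 + 201 @ $6.95 = $6,981.30

COGS = $1,897.35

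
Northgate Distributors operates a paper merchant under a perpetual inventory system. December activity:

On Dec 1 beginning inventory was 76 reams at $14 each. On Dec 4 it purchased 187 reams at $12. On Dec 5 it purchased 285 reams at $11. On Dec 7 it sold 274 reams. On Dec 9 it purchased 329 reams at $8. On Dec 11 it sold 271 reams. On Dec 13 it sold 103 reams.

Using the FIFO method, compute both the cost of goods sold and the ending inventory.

COGS = $7,243; ending inventory = $1,832

Dec 7, 274 sold [FIFO — oldest first]: 76 @ $14 + 187 @ $12 + 11 @ $11 = $3,429
Dec 11, 271 sold [FIFO — oldest first]: 271 @ $11 = $2,981
Dec 13, 103 sold [FIFO — oldest first]: 3 @ $11 + 100 @ $8 = $833
Total COGS = $3,429 + $2,981 + $833 = $7,243
Ending inventory: 229 @ $8 = $1,832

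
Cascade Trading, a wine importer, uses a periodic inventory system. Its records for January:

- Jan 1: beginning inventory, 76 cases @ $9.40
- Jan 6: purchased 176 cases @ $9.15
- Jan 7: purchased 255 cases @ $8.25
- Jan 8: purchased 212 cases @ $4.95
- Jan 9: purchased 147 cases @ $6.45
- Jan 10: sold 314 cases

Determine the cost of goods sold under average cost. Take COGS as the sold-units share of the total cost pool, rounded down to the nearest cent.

Jan 10, sell 314: 314/866 × $6,426.10 → $2,330.01
Ending inventory (cost pool remaining) = $4,096.09
Check: goods available $6,426.10 = COGS $2,330.01 + ending $4,096.09

COGS = $2,330.01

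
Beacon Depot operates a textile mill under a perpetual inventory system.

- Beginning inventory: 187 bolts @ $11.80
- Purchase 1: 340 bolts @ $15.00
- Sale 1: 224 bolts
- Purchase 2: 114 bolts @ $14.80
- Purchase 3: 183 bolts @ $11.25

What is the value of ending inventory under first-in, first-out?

Sale 1 (224) [FIFO — oldest first]: 187 @ $11.80 + 37 @ $15.00 = $2,761.60
Ending inventory: 303 @ $15.00 + 114 @ $14.80 + 183 @ $11.25 = $8,290.95
Check: goods available $11,052.55 = COGS $2,761.60 + ending $8,290.95

Ending inventory = $8,290.95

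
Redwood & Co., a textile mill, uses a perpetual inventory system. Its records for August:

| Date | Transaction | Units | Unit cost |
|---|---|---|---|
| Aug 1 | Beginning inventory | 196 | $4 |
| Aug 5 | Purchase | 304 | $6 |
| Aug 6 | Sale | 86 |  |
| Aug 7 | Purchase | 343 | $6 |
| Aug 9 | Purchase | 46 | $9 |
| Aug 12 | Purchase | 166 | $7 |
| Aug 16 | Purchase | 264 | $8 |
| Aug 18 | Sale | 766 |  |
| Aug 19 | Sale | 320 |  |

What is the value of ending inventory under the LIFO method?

Aug 6, 86 sold [LIFO — newest first]: 86 @ $6 = $516
Aug 18, 766 sold [LIFO — newest first]: 264 @ $8 + 166 @ $7 + 46 @ $9 + 290 @ $6 = $5,428
Aug 19, 320 sold [LIFO — newest first]: 53 @ $6 + 218 @ $6 + 49 @ $4 = $1,822
Total COGS = $516 + $5,428 + $1,822 = $7,766
Ending inventory: 147 @ $4 = $588
Check: goods available $8,354 = COGS $7,766 + ending $588

Ending inventory = $588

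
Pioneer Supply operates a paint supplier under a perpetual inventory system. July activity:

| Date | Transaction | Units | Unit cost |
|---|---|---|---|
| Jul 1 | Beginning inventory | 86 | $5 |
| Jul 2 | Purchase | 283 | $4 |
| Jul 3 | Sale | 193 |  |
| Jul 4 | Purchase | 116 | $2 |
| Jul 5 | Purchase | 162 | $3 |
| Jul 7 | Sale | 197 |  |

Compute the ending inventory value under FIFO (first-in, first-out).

Ending inventory = $676

Jul 3, 193 sold [FIFO — oldest first]: 86 @ $5 + 107 @ $4 = $858
Jul 7, 197 sold [FIFO — oldest first]: 176 @ $4 + 21 @ $2 = $746
Total COGS = $858 + $746 = $1,604
Ending inventory: 95 @ $2 + 162 @ $3 = $676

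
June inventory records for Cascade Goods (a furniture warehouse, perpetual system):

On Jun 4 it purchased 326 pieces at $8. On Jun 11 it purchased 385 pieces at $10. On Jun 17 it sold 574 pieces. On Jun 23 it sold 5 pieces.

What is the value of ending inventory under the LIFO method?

Ending inventory = $1,056

Jun 17, 574 sold [LIFO — newest first]: 385 @ $10 + 189 @ $8 = $5,362
Jun 23, 5 sold [LIFO — newest first]: 5 @ $8 = $40
Total COGS = $5,362 + $40 = $5,402
Ending inventory: 132 @ $8 = $1,056
Check: goods available $6,458 = COGS $5,402 + ending $1,056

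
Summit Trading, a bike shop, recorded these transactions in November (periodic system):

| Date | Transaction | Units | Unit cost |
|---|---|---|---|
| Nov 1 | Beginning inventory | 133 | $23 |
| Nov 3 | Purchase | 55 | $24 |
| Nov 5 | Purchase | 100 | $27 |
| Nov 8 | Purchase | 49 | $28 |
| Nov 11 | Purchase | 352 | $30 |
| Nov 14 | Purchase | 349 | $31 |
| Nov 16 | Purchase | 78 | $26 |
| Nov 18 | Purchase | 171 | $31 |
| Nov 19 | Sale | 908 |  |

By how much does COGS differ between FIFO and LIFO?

FIFO COGS: 133 @ $23 + 55 @ $24 + 100 @ $27 + 49 @ $28 + 352 @ $30 + 219 @ $31 = $25,800
LIFO COGS: 171 @ $31 + 78 @ $26 + 349 @ $31 + 310 @ $30 = $27,448
Difference = |$25,800 − $27,448| = $1,648

$1,648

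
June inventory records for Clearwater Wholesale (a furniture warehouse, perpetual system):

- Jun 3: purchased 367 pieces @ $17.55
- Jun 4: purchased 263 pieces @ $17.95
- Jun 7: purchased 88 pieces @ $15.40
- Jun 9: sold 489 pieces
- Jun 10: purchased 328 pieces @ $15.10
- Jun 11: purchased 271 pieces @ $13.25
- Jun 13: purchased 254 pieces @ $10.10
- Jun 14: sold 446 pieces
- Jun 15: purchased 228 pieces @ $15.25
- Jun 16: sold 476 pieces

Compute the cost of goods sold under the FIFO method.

Jun 9, 489 sold [FIFO — oldest first]: 367 @ $17.55 + 122 @ $17.95 = $8,630.75
Jun 14, 446 sold [FIFO — oldest first]: 141 @ $17.95 + 88 @ $15.40 + 217 @ $15.10 = $7,162.85
Jun 16, 476 sold [FIFO — oldest first]: 111 @ $15.10 + 271 @ $13.25 + 94 @ $10.10 = $6,216.25
Total COGS = $8,630.75 + $7,162.85 + $6,216.25 = $22,009.85
Ending inventory: 160 @ $10.10 + 228 @ $15.25 = $5,093.00
Check: goods available $27,102.85 = COGS $22,009.85 + ending $5,093.00

COGS = $22,009.85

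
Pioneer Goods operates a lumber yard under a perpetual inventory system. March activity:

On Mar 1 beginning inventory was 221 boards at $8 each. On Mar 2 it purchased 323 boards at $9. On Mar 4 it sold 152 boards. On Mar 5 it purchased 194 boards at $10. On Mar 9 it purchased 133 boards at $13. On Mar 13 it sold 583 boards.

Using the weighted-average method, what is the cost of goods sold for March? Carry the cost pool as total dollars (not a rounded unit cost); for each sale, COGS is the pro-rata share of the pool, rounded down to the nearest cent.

After Mar 1: 221 on hand, pool $1,768.00 (≈ $8.0000 each)
After Mar 2: 544 on hand, pool $4,675.00 (≈ $8.5938 each)
Mar 4, sell 152: 152/544 × $4,675.00 → $1,306.25
After Mar 5: 586 on hand, pool $5,308.75 (≈ $9.0593 each)
After Mar 9: 719 on hand, pool $7,037.75 (≈ $9.7882 each)
Mar 13, sell 583: 583/719 × $7,037.75 → $5,706.54
Total COGS = $1,306.25 + $5,706.54 = $7,012.79
Ending inventory (cost pool remaining) = $1,331.21
Check: goods available $8,344.00 = COGS $7,012.79 + ending $1,331.21

COGS = $7,012.79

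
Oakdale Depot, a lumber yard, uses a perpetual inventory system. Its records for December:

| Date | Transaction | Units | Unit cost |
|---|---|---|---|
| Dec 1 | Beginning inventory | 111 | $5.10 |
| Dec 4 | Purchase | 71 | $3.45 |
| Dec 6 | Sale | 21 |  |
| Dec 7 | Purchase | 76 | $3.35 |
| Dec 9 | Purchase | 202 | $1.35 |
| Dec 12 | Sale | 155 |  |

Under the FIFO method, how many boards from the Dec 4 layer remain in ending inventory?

Dec 6, 21 sold [FIFO — oldest first]: 21 @ $5.10 = $107.10
Dec 12, 155 sold [FIFO — oldest first]: 90 @ $5.10 + 65 @ $3.45 = $683.25
Total COGS = $107.10 + $683.25 = $790.35
Ending inventory: 6 @ $3.45 + 76 @ $3.35 + 202 @ $1.35 = $548.00
Check: goods available $1,338.35 = COGS $790.35 + ending $548.00

6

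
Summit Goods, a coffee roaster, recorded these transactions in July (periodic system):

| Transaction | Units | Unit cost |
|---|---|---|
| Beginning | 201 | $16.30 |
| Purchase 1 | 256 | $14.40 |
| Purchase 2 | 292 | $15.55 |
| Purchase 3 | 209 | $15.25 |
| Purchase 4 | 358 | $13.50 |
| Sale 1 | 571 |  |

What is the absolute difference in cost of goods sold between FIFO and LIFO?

FIFO COGS: 201 @ $16.30 + 256 @ $14.40 + 114 @ $15.55 = $8,735.40
LIFO COGS: 358 @ $13.50 + 209 @ $15.25 + 4 @ $15.55 = $8,082.45
Difference = |$8,735.40 − $8,082.45| = $652.95

$652.95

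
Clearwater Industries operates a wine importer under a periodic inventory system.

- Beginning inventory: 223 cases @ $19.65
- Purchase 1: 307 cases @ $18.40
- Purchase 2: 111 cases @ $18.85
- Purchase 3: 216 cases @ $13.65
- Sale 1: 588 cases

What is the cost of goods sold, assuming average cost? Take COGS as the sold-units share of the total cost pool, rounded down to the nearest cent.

Sale 1, sell 588: 588/857 × $15,071.50 → $10,340.77
Ending inventory (cost pool remaining) = $4,730.73

COGS = $10,340.77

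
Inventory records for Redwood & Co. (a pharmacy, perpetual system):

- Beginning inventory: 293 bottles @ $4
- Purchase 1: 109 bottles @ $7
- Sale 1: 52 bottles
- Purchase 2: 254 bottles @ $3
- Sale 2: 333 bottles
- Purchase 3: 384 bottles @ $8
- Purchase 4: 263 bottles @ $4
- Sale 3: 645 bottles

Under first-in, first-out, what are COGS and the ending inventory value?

COGS = $5,689; ending inventory = $1,132

Sale 1 (52) [FIFO — oldest first]: 52 @ $4 = $208
Sale 2 (333) [FIFO — oldest first]: 241 @ $4 + 92 @ $7 = $1,608
Sale 3 (645) [FIFO — oldest first]: 17 @ $7 + 254 @ $3 + 374 @ $8 = $3,873
Total COGS = $208 + $1,608 + $3,873 = $5,689
Ending inventory: 10 @ $8 + 263 @ $4 = $1,132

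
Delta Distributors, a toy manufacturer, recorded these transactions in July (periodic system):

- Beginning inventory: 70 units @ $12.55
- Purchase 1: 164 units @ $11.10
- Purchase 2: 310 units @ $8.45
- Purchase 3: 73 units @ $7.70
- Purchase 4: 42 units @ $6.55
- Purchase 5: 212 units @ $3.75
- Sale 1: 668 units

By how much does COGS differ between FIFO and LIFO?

FIFO COGS: 70 @ $12.55 + 164 @ $11.10 + 310 @ $8.45 + 73 @ $7.70 + 42 @ $6.55 + 9 @ $3.75 = $6,189.35
LIFO COGS: 212 @ $3.75 + 42 @ $6.55 + 73 @ $7.70 + 310 @ $8.45 + 31 @ $11.10 = $4,595.80
Difference = |$6,189.35 − $4,595.80| = $1,593.55

$1,593.55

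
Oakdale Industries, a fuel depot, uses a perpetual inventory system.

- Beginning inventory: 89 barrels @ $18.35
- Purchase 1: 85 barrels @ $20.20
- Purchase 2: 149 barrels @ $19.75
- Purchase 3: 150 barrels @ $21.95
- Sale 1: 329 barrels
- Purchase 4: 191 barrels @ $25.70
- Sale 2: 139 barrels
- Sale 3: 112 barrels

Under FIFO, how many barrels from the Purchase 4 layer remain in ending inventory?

Sale 1 (329) [FIFO — oldest first]: 89 @ $18.35 + 85 @ $20.20 + 149 @ $19.75 + 6 @ $21.95 = $6,424.60
Sale 2 (139) [FIFO — oldest first]: 139 @ $21.95 = $3,051.05
Sale 3 (112) [FIFO — oldest first]: 5 @ $21.95 + 107 @ $25.70 = $2,859.65
Total COGS = $6,424.60 + $3,051.05 + $2,859.65 = $12,335.30
Ending inventory: 84 @ $25.70 = $2,158.80

84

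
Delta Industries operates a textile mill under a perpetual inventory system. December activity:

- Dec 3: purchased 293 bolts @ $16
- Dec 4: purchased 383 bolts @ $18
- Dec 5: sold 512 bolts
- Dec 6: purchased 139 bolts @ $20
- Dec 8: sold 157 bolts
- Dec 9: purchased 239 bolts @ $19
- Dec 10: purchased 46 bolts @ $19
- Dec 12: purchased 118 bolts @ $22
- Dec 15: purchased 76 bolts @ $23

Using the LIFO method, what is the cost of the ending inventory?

Ending inventory = $12,095

Dec 5, 512 sold [LIFO — newest first]: 383 @ $18 + 129 @ $16 = $8,958
Dec 8, 157 sold [LIFO — newest first]: 139 @ $20 + 18 @ $16 = $3,068
Total COGS = $8,958 + $3,068 = $12,026
Ending inventory: 146 @ $16 + 239 @ $19 + 46 @ $19 + 118 @ $22 + 76 @ $23 = $12,095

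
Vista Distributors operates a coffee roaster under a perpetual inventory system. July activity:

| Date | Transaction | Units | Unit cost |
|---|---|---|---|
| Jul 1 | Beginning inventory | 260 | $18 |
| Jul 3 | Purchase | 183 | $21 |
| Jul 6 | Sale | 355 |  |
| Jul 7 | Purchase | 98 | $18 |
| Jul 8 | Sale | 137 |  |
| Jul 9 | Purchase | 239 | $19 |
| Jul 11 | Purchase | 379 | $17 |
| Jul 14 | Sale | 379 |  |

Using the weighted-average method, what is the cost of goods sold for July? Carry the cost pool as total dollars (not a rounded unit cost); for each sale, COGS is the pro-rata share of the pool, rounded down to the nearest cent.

COGS = $16,135.04

After Jul 1: 260 on hand, pool $4,680.00 (≈ $18.0000 each)
After Jul 3: 443 on hand, pool $8,523.00 (≈ $19.2393 each)
Jul 6, sell 355: 355/443 × $8,523.00 → $6,829.94
After Jul 7: 186 on hand, pool $3,457.06 (≈ $18.5863 each)
Jul 8, sell 137: 137/186 × $3,457.06 → $2,546.32
After Jul 9: 288 on hand, pool $5,451.74 (≈ $18.9297 each)
After Jul 11: 667 on hand, pool $11,894.74 (≈ $17.8332 each)
Jul 14, sell 379: 379/667 × $11,894.74 → $6,758.78
Total COGS = $6,829.94 + $2,546.32 + $6,758.78 = $16,135.04
Ending inventory (cost pool remaining) = $5,135.96
Check: goods available $21,271.00 = COGS $16,135.04 + ending $5,135.96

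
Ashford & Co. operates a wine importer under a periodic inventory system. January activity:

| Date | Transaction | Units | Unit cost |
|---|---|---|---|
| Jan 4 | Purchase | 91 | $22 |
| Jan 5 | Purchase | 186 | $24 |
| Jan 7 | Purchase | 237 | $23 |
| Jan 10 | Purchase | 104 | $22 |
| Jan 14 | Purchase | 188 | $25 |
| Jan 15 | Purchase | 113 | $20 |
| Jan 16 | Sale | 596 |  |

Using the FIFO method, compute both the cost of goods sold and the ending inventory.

Jan 16, 596 sold [FIFO — oldest first]: 91 @ $22 + 186 @ $24 + 237 @ $23 + 82 @ $22 = $13,721
Ending inventory: 22 @ $22 + 188 @ $25 + 113 @ $20 = $7,444

COGS = $13,721; ending inventory = $7,444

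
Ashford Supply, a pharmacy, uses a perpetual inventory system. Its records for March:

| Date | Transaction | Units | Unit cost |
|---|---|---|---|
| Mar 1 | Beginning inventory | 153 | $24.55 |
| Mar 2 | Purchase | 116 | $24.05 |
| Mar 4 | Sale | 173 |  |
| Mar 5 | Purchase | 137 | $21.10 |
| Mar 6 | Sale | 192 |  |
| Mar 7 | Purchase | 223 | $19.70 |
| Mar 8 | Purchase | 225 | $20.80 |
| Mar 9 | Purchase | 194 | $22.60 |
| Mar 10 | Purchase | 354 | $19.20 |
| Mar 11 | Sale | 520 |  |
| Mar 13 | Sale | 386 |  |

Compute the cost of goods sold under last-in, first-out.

Mar 4, 173 sold [LIFO — newest first]: 116 @ $24.05 + 57 @ $24.55 = $4,189.15
Mar 6, 192 sold [LIFO — newest first]: 137 @ $21.10 + 55 @ $24.55 = $4,240.95
Mar 11, 520 sold [LIFO — newest first]: 354 @ $19.20 + 166 @ $22.60 = $10,548.40
Mar 13, 386 sold [LIFO — newest first]: 28 @ $22.60 + 225 @ $20.80 + 133 @ $19.70 = $7,932.90
Total COGS = $4,189.15 + $4,240.95 + $10,548.40 + $7,932.90 = $26,911.40
Ending inventory: 41 @ $24.55 + 90 @ $19.70 = $2,779.55

COGS = $26,911.40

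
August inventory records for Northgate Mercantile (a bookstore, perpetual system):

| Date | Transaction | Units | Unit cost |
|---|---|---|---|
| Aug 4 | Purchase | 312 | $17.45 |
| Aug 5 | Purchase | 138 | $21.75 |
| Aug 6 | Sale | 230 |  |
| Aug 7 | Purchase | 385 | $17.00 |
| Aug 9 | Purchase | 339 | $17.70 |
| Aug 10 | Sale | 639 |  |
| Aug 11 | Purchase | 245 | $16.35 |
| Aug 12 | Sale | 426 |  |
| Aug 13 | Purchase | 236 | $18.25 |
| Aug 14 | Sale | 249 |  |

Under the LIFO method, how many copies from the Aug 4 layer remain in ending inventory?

111

Aug 6, 230 sold [LIFO — newest first]: 138 @ $21.75 + 92 @ $17.45 = $4,606.90
Aug 10, 639 sold [LIFO — newest first]: 339 @ $17.70 + 300 @ $17.00 = $11,100.30
Aug 12, 426 sold [LIFO — newest first]: 245 @ $16.35 + 85 @ $17.00 + 96 @ $17.45 = $7,125.95
Aug 14, 249 sold [LIFO — newest first]: 236 @ $18.25 + 13 @ $17.45 = $4,533.85
Total COGS = $4,606.90 + $11,100.30 + $7,125.95 + $4,533.85 = $27,367.00
Ending inventory: 111 @ $17.45 = $1,936.95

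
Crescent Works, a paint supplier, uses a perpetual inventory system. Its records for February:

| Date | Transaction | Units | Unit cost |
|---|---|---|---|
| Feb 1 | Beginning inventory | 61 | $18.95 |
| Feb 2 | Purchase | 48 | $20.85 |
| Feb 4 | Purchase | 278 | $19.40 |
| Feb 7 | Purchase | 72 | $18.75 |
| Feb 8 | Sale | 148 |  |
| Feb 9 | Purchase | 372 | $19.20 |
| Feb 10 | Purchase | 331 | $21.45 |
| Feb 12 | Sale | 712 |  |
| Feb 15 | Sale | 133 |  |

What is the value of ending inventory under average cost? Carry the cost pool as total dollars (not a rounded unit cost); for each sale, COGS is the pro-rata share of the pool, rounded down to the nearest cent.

Ending inventory = $3,378.77

After Feb 1: 61 on hand, pool $1,155.95 (≈ $18.9500 each)
After Feb 2: 109 on hand, pool $2,156.75 (≈ $19.7867 each)
After Feb 4: 387 on hand, pool $7,549.95 (≈ $19.5089 each)
After Feb 7: 459 on hand, pool $8,899.95 (≈ $19.3899 each)
Feb 8, sell 148: 148/459 × $8,899.95 → $2,869.70
After Feb 9: 683 on hand, pool $13,172.65 (≈ $19.2865 each)
After Feb 10: 1014 on hand, pool $20,272.60 (≈ $19.9927 each)
Feb 12, sell 712: 712/1014 × $20,272.60 → $14,234.80
Feb 15, sell 133: 133/302 × $6,037.80 → $2,659.03
Total COGS = $2,869.70 + $14,234.80 + $2,659.03 = $19,763.53
Ending inventory (cost pool remaining) = $3,378.77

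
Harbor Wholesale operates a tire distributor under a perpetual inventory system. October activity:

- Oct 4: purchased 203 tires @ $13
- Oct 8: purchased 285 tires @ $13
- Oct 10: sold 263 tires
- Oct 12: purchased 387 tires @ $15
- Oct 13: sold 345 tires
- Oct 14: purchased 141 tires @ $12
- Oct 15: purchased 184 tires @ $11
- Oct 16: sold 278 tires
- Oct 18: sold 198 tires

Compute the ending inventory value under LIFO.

Ending inventory = $1,508

Oct 10, 263 sold [LIFO — newest first]: 263 @ $13 = $3,419
Oct 13, 345 sold [LIFO — newest first]: 345 @ $15 = $5,175
Oct 16, 278 sold [LIFO — newest first]: 184 @ $11 + 94 @ $12 = $3,152
Oct 18, 198 sold [LIFO — newest first]: 47 @ $12 + 42 @ $15 + 22 @ $13 + 87 @ $13 = $2,611
Total COGS = $3,419 + $5,175 + $3,152 + $2,611 = $14,357
Ending inventory: 116 @ $13 = $1,508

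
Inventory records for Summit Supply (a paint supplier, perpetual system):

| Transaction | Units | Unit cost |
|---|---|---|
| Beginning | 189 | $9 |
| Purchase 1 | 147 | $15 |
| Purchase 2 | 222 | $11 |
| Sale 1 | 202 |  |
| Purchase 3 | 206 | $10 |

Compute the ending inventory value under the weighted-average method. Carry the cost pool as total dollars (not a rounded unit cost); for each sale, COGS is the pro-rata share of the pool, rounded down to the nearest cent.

After Beginning: 189 on hand, pool $1,701.00 (≈ $9.0000 each)
After Purchase 1: 336 on hand, pool $3,906.00 (≈ $11.6250 each)
After Purchase 2: 558 on hand, pool $6,348.00 (≈ $11.3763 each)
Sale 1, sell 202: 202/558 × $6,348.00 → $2,298.02
After Purchase 3: 562 on hand, pool $6,109.98 (≈ $10.8719 each)
Ending inventory (cost pool remaining) = $6,109.98

Ending inventory = $6,109.98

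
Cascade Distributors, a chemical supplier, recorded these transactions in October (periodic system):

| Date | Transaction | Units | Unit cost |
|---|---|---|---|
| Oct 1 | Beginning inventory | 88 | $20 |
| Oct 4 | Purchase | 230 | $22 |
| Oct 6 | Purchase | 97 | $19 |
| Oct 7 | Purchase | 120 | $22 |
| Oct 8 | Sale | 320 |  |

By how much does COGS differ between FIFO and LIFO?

$109

FIFO COGS: 88 @ $20 + 230 @ $22 + 2 @ $19 = $6,858
LIFO COGS: 120 @ $22 + 97 @ $19 + 103 @ $22 = $6,749
Difference = |$6,858 − $6,749| = $109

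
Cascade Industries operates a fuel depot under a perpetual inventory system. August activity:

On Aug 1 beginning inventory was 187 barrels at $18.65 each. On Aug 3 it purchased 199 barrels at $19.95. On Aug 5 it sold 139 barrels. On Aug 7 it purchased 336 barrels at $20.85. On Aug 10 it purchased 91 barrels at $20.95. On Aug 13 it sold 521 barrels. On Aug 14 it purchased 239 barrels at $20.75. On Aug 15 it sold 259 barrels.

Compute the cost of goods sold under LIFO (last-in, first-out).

COGS = $18,848.45

Aug 5, 139 sold [LIFO — newest first]: 139 @ $19.95 = $2,773.05
Aug 13, 521 sold [LIFO — newest first]: 91 @ $20.95 + 336 @ $20.85 + 60 @ $19.95 + 34 @ $18.65 = $10,743.15
Aug 15, 259 sold [LIFO — newest first]: 239 @ $20.75 + 20 @ $18.65 = $5,332.25
Total COGS = $2,773.05 + $10,743.15 + $5,332.25 = $18,848.45
Ending inventory: 133 @ $18.65 = $2,480.45
Check: goods available $21,328.90 = COGS $18,848.45 + ending $2,480.45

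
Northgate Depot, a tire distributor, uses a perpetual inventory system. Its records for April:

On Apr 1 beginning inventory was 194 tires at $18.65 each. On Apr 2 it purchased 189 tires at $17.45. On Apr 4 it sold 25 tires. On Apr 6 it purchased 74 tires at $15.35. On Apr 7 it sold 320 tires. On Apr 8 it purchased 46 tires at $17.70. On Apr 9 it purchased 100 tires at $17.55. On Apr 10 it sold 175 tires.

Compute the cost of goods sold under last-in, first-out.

COGS = $9,073.30

Apr 4, 25 sold [LIFO — newest first]: 25 @ $17.45 = $436.25
Apr 7, 320 sold [LIFO — newest first]: 74 @ $15.35 + 164 @ $17.45 + 82 @ $18.65 = $5,527.00
Apr 10, 175 sold [LIFO — newest first]: 100 @ $17.55 + 46 @ $17.70 + 29 @ $18.65 = $3,110.05
Total COGS = $436.25 + $5,527.00 + $3,110.05 = $9,073.30
Ending inventory: 83 @ $18.65 = $1,547.95
Check: goods available $10,621.25 = COGS $9,073.30 + ending $1,547.95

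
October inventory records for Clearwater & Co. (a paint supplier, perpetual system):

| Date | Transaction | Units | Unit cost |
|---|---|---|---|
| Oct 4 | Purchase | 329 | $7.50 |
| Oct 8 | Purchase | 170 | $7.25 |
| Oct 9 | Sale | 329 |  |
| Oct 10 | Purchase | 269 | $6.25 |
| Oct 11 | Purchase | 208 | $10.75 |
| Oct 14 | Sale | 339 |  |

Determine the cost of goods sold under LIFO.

Oct 9, 329 sold [LIFO — newest first]: 170 @ $7.25 + 159 @ $7.50 = $2,425.00
Oct 14, 339 sold [LIFO — newest first]: 208 @ $10.75 + 131 @ $6.25 = $3,054.75
Total COGS = $2,425.00 + $3,054.75 = $5,479.75
Ending inventory: 170 @ $7.50 + 138 @ $6.25 = $2,137.50

COGS = $5,479.75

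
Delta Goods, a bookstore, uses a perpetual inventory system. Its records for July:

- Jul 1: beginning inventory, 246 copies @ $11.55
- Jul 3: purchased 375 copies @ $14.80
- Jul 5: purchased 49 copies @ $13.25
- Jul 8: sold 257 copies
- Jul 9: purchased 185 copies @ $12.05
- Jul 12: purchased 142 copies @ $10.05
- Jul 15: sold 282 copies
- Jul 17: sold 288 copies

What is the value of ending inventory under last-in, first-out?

Jul 8, 257 sold [LIFO — newest first]: 49 @ $13.25 + 208 @ $14.80 = $3,727.65
Jul 15, 282 sold [LIFO — newest first]: 142 @ $10.05 + 140 @ $12.05 = $3,114.10
Jul 17, 288 sold [LIFO — newest first]: 45 @ $12.05 + 167 @ $14.80 + 76 @ $11.55 = $3,891.65
Total COGS = $3,727.65 + $3,114.10 + $3,891.65 = $10,733.40
Ending inventory: 170 @ $11.55 = $1,963.50

Ending inventory = $1,963.50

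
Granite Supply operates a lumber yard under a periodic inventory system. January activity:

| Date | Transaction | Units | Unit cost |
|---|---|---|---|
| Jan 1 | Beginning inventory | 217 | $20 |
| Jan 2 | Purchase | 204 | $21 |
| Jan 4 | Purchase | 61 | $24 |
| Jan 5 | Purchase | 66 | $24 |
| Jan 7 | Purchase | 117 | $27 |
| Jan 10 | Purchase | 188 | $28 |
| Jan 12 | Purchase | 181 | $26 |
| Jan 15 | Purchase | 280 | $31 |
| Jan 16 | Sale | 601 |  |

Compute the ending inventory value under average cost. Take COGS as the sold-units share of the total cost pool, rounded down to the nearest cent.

Jan 16, sell 601: 601/1314 × $33,481.00 → $15,313.60
Ending inventory (cost pool remaining) = $18,167.40
Check: goods available $33,481.00 = COGS $15,313.60 + ending $18,167.40

Ending inventory = $18,167.40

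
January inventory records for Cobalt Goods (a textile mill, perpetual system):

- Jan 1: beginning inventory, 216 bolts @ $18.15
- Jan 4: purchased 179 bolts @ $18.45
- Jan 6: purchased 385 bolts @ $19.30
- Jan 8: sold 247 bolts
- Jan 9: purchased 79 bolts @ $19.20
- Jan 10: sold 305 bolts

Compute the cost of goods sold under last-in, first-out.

Jan 8, 247 sold [LIFO — newest first]: 247 @ $19.30 = $4,767.10
Jan 10, 305 sold [LIFO — newest first]: 79 @ $19.20 + 138 @ $19.30 + 88 @ $18.45 = $5,803.80
Total COGS = $4,767.10 + $5,803.80 = $10,570.90
Ending inventory: 216 @ $18.15 + 91 @ $18.45 = $5,599.35

COGS = $10,570.90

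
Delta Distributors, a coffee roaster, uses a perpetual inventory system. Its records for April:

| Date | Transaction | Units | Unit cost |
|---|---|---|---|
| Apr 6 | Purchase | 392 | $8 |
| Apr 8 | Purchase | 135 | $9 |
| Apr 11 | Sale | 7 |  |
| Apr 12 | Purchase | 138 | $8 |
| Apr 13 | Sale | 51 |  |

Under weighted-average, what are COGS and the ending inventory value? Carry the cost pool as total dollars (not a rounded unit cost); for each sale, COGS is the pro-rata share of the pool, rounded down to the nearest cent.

After Apr 6: 392 on hand, pool $3,136.00 (≈ $8.0000 each)
After Apr 8: 527 on hand, pool $4,351.00 (≈ $8.2562 each)
Apr 11, sell 7: 7/527 × $4,351.00 → $57.79
After Apr 12: 658 on hand, pool $5,397.21 (≈ $8.2024 each)
Apr 13, sell 51: 51/658 × $5,397.21 → $418.32
Total COGS = $57.79 + $418.32 = $476.11
Ending inventory (cost pool remaining) = $4,978.89

COGS = $476.11; ending inventory = $4,978.89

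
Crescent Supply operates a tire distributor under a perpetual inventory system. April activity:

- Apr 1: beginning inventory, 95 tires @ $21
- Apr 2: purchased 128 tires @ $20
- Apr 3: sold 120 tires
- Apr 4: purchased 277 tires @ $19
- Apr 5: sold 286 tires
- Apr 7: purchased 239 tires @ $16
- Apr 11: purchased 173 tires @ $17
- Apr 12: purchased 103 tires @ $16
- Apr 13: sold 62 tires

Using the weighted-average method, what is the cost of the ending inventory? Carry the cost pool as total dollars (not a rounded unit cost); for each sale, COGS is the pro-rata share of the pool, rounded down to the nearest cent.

Ending inventory = $9,193.32

After Apr 1: 95 on hand, pool $1,995.00 (≈ $21.0000 each)
After Apr 2: 223 on hand, pool $4,555.00 (≈ $20.4260 each)
Apr 3, sell 120: 120/223 × $4,555.00 → $2,451.12
After Apr 4: 380 on hand, pool $7,366.88 (≈ $19.3865 each)
Apr 5, sell 286: 286/380 × $7,366.88 → $5,544.54
After Apr 7: 333 on hand, pool $5,646.34 (≈ $16.9560 each)
After Apr 11: 506 on hand, pool $8,587.34 (≈ $16.9710 each)
After Apr 12: 609 on hand, pool $10,235.34 (≈ $16.8068 each)
Apr 13, sell 62: 62/609 × $10,235.34 → $1,042.02
Total COGS = $2,451.12 + $5,544.54 + $1,042.02 = $9,037.68
Ending inventory (cost pool remaining) = $9,193.32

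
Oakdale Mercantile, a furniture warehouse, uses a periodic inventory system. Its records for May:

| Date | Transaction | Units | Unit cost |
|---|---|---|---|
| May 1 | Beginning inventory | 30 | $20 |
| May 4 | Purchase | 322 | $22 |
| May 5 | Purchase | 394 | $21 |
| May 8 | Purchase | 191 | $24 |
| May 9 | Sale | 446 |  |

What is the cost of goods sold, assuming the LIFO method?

May 9, 446 sold [LIFO — newest first]: 191 @ $24 + 255 @ $21 = $9,939
Ending inventory: 30 @ $20 + 322 @ $22 + 139 @ $21 = $10,603

COGS = $9,939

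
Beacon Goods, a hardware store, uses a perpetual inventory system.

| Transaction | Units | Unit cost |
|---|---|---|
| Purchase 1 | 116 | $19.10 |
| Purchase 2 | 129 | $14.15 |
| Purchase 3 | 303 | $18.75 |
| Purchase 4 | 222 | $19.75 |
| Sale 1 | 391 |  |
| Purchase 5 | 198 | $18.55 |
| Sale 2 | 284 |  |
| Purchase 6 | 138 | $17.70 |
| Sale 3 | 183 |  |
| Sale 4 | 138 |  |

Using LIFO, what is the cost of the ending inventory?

Ending inventory = $2,101.00

Sale 1 (391) [LIFO — newest first]: 222 @ $19.75 + 169 @ $18.75 = $7,553.25
Sale 2 (284) [LIFO — newest first]: 198 @ $18.55 + 86 @ $18.75 = $5,285.40
Sale 3 (183) [LIFO — newest first]: 138 @ $17.70 + 45 @ $18.75 = $3,286.35
Sale 4 (138) [LIFO — newest first]: 3 @ $18.75 + 129 @ $14.15 + 6 @ $19.10 = $1,996.20
Total COGS = $7,553.25 + $5,285.40 + $3,286.35 + $1,996.20 = $18,121.20
Ending inventory: 110 @ $19.10 = $2,101.00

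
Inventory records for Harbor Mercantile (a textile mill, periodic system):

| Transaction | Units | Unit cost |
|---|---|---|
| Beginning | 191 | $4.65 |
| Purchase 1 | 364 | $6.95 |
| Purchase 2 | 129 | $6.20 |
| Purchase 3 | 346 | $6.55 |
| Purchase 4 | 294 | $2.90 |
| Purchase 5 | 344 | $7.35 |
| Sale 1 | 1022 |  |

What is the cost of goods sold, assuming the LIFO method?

Sale 1 (1022) [LIFO — newest first]: 344 @ $7.35 + 294 @ $2.90 + 346 @ $6.55 + 38 @ $6.20 = $5,882.90
Ending inventory: 191 @ $4.65 + 364 @ $6.95 + 91 @ $6.20 = $3,982.15
Check: goods available $9,865.05 = COGS $5,882.90 + ending $3,982.15

COGS = $5,882.90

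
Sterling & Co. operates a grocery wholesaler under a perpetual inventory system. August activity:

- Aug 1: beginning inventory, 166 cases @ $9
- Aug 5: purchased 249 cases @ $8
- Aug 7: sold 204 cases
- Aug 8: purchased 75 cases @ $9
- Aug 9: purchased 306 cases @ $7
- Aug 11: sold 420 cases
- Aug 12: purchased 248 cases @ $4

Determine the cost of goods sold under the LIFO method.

COGS = $4,761

Aug 7, 204 sold [LIFO — newest first]: 204 @ $8 = $1,632
Aug 11, 420 sold [LIFO — newest first]: 306 @ $7 + 75 @ $9 + 39 @ $8 = $3,129
Total COGS = $1,632 + $3,129 = $4,761
Ending inventory: 166 @ $9 + 6 @ $8 + 248 @ $4 = $2,534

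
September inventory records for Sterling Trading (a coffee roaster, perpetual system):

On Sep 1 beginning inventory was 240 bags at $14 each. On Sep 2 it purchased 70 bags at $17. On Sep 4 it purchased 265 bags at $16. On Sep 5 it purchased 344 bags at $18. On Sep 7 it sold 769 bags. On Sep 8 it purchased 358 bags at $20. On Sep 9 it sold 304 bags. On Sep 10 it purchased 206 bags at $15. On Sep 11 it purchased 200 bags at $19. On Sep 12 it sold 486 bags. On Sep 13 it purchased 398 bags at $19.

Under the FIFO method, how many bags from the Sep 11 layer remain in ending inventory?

124

Sep 7, 769 sold [FIFO — oldest first]: 240 @ $14 + 70 @ $17 + 265 @ $16 + 194 @ $18 = $12,282
Sep 9, 304 sold [FIFO — oldest first]: 150 @ $18 + 154 @ $20 = $5,780
Sep 12, 486 sold [FIFO — oldest first]: 204 @ $20 + 206 @ $15 + 76 @ $19 = $8,614
Total COGS = $12,282 + $5,780 + $8,614 = $26,676
Ending inventory: 124 @ $19 + 398 @ $19 = $9,918
Check: goods available $36,594 = COGS $26,676 + ending $9,918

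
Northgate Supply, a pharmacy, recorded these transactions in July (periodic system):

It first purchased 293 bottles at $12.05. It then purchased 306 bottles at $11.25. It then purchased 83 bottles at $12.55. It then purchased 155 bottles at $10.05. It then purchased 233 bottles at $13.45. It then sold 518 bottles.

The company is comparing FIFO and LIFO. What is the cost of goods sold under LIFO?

FIFO COGS: 293 @ $12.05 + 225 @ $11.25 = $6,061.90
LIFO COGS: 233 @ $13.45 + 155 @ $10.05 + 83 @ $12.55 + 47 @ $11.25 = $6,262.00

COGS = $6,262.00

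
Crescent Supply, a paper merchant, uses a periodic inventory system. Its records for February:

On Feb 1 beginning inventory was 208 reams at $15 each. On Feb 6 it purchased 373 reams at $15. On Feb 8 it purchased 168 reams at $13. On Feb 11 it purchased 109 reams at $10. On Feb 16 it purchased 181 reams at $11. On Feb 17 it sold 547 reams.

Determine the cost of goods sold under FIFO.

Feb 17, 547 sold [FIFO — oldest first]: 208 @ $15 + 339 @ $15 = $8,205
Ending inventory: 34 @ $15 + 168 @ $13 + 109 @ $10 + 181 @ $11 = $5,775
Check: goods available $13,980 = COGS $8,205 + ending $5,775

COGS = $8,205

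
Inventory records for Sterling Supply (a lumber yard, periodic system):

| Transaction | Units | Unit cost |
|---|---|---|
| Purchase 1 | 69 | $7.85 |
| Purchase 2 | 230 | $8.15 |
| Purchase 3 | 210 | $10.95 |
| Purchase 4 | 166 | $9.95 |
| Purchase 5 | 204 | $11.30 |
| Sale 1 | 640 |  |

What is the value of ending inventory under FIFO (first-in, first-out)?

Sale 1 (640) [FIFO — oldest first]: 69 @ $7.85 + 230 @ $8.15 + 210 @ $10.95 + 131 @ $9.95 = $6,019.10
Ending inventory: 35 @ $9.95 + 204 @ $11.30 = $2,653.45

Ending inventory = $2,653.45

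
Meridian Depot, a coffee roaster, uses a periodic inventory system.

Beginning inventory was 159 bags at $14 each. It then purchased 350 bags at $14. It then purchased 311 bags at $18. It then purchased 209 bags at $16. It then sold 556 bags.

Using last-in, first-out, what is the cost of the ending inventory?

Sale 1 (556) [LIFO — newest first]: 209 @ $16 + 311 @ $18 + 36 @ $14 = $9,446
Ending inventory: 159 @ $14 + 314 @ $14 = $6,622

Ending inventory = $6,622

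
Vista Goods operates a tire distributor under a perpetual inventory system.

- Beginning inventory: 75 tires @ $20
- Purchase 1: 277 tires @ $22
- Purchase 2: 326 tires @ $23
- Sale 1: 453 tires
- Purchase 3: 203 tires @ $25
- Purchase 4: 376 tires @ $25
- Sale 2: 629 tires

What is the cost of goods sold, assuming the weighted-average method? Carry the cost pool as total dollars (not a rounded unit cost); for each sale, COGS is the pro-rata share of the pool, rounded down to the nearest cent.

After Beginning: 75 on hand, pool $1,500.00 (≈ $20.0000 each)
After Purchase 1: 352 on hand, pool $7,594.00 (≈ $21.5739 each)
After Purchase 2: 678 on hand, pool $15,092.00 (≈ $22.2596 each)
Sale 1, sell 453: 453/678 × $15,092.00 → $10,083.59
After Purchase 3: 428 on hand, pool $10,083.41 (≈ $23.5594 each)
After Purchase 4: 804 on hand, pool $19,483.41 (≈ $24.2331 each)
Sale 2, sell 629: 629/804 × $19,483.41 → $15,242.61
Total COGS = $10,083.59 + $15,242.61 = $25,326.20
Ending inventory (cost pool remaining) = $4,240.80

COGS = $25,326.20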